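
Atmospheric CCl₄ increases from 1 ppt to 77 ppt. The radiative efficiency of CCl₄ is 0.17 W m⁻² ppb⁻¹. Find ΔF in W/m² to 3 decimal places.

CCl₄: Δ = 77 − 1 = 76 ppt = 0.076 ppb; ΔF = 0.17 × 0.076 = 0.0129 W/m².

ΔF = 0.013 W/m²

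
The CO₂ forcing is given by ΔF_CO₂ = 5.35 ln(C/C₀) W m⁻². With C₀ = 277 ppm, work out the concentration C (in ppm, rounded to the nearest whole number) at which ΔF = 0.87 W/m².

C ≈ 326 ppm

Set 5.35 ln(C/277) = 0.87, so ln(C/277) = 0.87/5.35 = 0.16262.
Then C/277 = e^0.16262 = 1.17659, giving C = 277 × 1.17659 = 325.92 ppm.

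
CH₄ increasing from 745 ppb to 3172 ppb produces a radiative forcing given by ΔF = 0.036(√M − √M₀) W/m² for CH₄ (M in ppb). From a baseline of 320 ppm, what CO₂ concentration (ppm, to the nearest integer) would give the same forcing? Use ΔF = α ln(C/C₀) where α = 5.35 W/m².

CH₄ forcing: 0.036 × (√3172 − √745) = 0.036 × (56.3205 − 27.2947) = 0.036 × 29.0258 = 1.04493 W/m².
Set 5.35 ln(C/320) = 1.04493: ln(C/320) = 1.04493/5.35 = 0.19531, so C = 320 × e^0.19531 = 320 × 1.21569 = 389.02 ppm.

C ≈ 389 ppm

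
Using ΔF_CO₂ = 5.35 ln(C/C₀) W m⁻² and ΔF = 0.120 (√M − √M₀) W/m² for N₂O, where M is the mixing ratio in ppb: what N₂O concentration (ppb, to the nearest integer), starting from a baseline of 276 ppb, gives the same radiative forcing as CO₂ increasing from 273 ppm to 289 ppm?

M ≈ 367 ppb

CO₂ forcing: 5.35 × ln(289/273) = 5.35 × 0.056955 = 0.30471 W/m².
Set 0.120(√M − √276) = 0.30471: √M = 0.30471/0.120 + √276 = 2.5393 + 16.6132 = 19.1525.
M = (19.1525)² = 366.82 ppb.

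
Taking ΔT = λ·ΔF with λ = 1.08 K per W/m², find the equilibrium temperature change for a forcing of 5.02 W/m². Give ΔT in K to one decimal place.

ΔT = λ ΔF = 1.08 × 5.02 = 5.4216 K.

ΔT = 5.4 K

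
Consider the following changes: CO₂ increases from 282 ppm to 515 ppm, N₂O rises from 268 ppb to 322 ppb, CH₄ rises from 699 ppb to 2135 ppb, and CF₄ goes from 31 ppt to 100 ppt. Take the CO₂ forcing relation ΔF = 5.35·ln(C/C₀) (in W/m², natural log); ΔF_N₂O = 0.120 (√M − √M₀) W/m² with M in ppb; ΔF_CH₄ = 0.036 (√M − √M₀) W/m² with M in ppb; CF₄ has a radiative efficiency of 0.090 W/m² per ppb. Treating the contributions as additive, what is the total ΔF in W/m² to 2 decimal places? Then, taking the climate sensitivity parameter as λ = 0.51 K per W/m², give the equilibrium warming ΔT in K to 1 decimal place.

CO₂: 5.35 × ln(515/282) = 5.35 × ln(1.82624) = 5.35 × 0.60226 = 3.2221 W/m².
N₂O: 0.120 × (√322 − √268) = 0.120 × (17.9444 − 16.3707) = 0.120 × 1.5737 = 0.1888 W/m².
CH₄: 0.036 × (√2135 − √699) = 0.036 × (46.2061 − 26.4386) = 0.036 × 19.7675 = 0.7116 W/m².
CF₄: Δ = 100 − 31 = 69 ppt = 0.069 ppb; ΔF = 0.090 × 0.069 = 0.0062 W/m².
Total ΔF = 3.2221 + 0.1888 + 0.7116 + 0.0062 = 4.1287 W/m².
ΔT = λ ΔF = 0.51 × 4.13 = 2.1063 K.

ΔF = 4.13 W/m²; ΔT = 2.1 K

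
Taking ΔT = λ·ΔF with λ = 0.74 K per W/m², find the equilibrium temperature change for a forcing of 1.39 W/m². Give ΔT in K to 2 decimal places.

ΔT = λ ΔF = 0.74 × 1.39 = 1.0286 K.

ΔT = 1.03 K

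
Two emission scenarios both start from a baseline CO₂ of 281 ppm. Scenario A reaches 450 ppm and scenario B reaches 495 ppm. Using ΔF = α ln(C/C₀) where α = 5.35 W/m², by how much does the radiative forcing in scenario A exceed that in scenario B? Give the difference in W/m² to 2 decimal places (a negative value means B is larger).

ΔF_A − ΔF_B = -0.51 W/m²

ΔF_A = 5.35 ln(450/281) = 5.35 × 0.47089 = 2.5193 W/m².
ΔF_B = 5.35 ln(495/281) = 5.35 × 0.56620 = 3.0292 W/m².
Difference: 2.5193 − 3.0292 = -0.5099 W/m².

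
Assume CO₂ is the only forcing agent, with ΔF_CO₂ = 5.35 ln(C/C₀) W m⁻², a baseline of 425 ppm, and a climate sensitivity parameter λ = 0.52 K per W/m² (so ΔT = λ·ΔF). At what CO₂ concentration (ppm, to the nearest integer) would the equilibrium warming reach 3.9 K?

C ≈ 1727 ppm

Required forcing: ΔF = ΔT/λ = 3.9/0.52 = 7.5000 W/m².
Then ln(C/425) = ΔF/5.35 = 7.5000/5.35 = 1.40187.
So C = 425 × e^1.40187 = 425 × 4.06279 = 1726.69 ppm.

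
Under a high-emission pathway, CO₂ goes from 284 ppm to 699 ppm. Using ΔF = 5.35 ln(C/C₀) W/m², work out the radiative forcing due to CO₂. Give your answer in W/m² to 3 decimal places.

CO₂ absorption bands are partially saturated, so forcing scales with the logarithm of the concentration ratio.
CO₂: 5.35 × ln(699/284) = 5.35 × ln(2.46127) = 5.35 × 0.90068 = 4.8186 W/m².

ΔF = 4.819 W/m²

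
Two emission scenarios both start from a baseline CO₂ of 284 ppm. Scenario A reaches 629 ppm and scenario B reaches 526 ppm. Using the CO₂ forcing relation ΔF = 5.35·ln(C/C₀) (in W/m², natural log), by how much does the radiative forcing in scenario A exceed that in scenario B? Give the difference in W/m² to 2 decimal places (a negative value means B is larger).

ΔF_A = 5.35 ln(629/284) = 5.35 × 0.79516 = 4.2541 W/m².
ΔF_B = 5.35 ln(526/284) = 5.35 × 0.61633 = 3.2974 W/m².
Difference: 4.2541 − 3.2974 = 0.9567 W/m².

ΔF_A − ΔF_B = 0.96 W/m²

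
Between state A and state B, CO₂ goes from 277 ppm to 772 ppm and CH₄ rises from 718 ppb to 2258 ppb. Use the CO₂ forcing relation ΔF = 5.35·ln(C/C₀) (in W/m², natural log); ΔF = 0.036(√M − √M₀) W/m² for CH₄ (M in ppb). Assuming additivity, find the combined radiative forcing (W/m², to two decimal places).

ΔF = 6.23 W/m²

CO₂: 5.35 × ln(772/277) = 5.35 × ln(2.78700) = 5.35 × 1.02497 = 5.4836 W/m².
CH₄: 0.036 × (√2258 − √718) = 0.036 × (47.5184 − 26.7955) = 0.036 × 20.7229 = 0.7460 W/m².
Total ΔF = 5.4836 + 0.7460 = 6.2296 W/m².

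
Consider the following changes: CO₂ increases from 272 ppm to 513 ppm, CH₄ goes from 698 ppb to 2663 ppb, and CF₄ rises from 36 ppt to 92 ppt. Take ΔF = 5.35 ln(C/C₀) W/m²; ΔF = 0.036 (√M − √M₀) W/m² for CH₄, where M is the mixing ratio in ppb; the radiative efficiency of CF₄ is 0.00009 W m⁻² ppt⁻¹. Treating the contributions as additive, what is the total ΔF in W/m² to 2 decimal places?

CO₂: 5.35 × ln(513/272) = 5.35 × ln(1.88603) = 5.35 × 0.63447 = 3.3944 W/m².
CH₄: 0.036 × (√2663 − √698) = 0.036 × (51.6043 − 26.4197) = 0.036 × 25.1846 = 0.9066 W/m².
CF₄: ΔF = 0.00009 × (92 − 36) = 0.00009 × 56 = 0.0050 W/m².
Total ΔF = 3.3944 + 0.9066 + 0.0050 = 4.3060 W/m².

ΔF = 4.31 W/m²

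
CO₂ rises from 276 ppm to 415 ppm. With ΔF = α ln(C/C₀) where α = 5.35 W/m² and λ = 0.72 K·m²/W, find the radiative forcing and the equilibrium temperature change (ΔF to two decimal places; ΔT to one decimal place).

CO₂: 5.35 × ln(415/276) = 5.35 × ln(1.50362) = 5.35 × 0.40788 = 2.1822 W/m².
ΔT = λ ΔF = 0.72 × 2.18 = 1.5696 K.

ΔF = 2.18 W/m²; ΔT = 1.6 K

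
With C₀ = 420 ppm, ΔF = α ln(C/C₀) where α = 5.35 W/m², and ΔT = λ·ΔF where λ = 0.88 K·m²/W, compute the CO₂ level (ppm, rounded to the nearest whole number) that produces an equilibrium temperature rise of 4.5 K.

C ≈ 1092 ppm

Required forcing: ΔF = ΔT/λ = 4.5/0.88 = 5.1136 W/m².
Then ln(C/420) = ΔF/5.35 = 5.1136/5.35 = 0.95581.
So C = 420 × e^0.95581 = 420 × 2.60078 = 1092.33 ppm.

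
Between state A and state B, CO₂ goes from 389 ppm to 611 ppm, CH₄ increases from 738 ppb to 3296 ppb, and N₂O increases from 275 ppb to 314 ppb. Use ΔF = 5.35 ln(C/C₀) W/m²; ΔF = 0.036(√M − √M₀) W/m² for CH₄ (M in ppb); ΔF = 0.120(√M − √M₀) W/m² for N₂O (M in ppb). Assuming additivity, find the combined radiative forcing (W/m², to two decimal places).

ΔF = 3.64 W/m²

CO₂: 5.35 × ln(611/389) = 5.35 × ln(1.57069) = 5.35 × 0.45152 = 2.4156 W/m².
CH₄: 0.036 × (√3296 − √738) = 0.036 × (57.4108 − 27.1662) = 0.036 × 30.2446 = 1.0888 W/m².
N₂O: 0.120 × (√314 − √275) = 0.120 × (17.7200 − 16.5831) = 0.120 × 1.1369 = 0.1364 W/m².
Total ΔF = 2.4156 + 1.0888 + 0.1364 = 3.6408 W/m².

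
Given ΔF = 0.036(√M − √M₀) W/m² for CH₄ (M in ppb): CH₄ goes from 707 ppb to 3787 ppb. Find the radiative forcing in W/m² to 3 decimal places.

CH₄: 0.036 × (√3787 − √707) = 0.036 × (61.5386 − 26.5895) = 0.036 × 34.9491 = 1.2582 W/m².

ΔF = 1.258 W/m²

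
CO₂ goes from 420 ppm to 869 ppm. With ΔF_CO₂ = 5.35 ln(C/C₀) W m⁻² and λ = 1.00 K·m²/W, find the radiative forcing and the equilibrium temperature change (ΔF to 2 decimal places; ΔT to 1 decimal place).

ΔF = 3.89 W/m²; ΔT = 3.9 K

CO₂: 5.35 × ln(869/420) = 5.35 × ln(2.06905) = 5.35 × 0.72709 = 3.8899 W/m².
ΔT = λ ΔF = 1.00 × 3.89 = 3.8900 K.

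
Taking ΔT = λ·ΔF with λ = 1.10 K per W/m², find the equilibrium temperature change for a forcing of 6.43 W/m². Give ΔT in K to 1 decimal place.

ΔT = 7.1 K

ΔT = λ ΔF = 1.10 × 6.43 = 7.0730 K.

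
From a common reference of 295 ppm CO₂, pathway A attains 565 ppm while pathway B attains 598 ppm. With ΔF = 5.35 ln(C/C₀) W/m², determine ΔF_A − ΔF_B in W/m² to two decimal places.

ΔF_A − ΔF_B = -0.30 W/m²

ΔF_A = 5.35 ln(565/295) = 5.35 × 0.64985 = 3.4767 W/m².
ΔF_B = 5.35 ln(598/295) = 5.35 × 0.70662 = 3.7804 W/m².
Difference: 3.4767 − 3.7804 = -0.3037 W/m².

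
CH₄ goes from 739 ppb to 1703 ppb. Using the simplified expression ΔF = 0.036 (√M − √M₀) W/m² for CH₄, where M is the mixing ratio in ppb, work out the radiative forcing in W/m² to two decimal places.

ΔF = 0.51 W/m²

CH₄: 0.036 × (√1703 − √739) = 0.036 × (41.2674 − 27.1846) = 0.036 × 14.0828 = 0.5070 W/m².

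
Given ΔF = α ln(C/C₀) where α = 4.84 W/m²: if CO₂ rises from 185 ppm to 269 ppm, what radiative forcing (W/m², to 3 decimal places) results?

ΔF = 1.812 W/m²

CO₂: 4.84 × ln(269/185) = 4.84 × ln(1.45405) = 4.84 × 0.37435 = 1.8119 W/m².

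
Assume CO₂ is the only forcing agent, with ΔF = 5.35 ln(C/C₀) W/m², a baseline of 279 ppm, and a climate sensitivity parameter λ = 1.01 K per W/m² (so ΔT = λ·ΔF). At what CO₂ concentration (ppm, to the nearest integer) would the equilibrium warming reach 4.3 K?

C ≈ 618 ppm

Required forcing: ΔF = ΔT/λ = 4.3/1.01 = 4.2574 W/m².
Then ln(C/279) = ΔF/5.35 = 4.2574/5.35 = 0.79578.
So C = 279 × e^0.79578 = 279 × 2.21617 = 618.31 ppm.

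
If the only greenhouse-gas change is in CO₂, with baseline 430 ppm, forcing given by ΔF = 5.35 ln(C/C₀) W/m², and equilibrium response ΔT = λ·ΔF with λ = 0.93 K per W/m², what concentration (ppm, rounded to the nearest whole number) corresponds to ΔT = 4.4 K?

C ≈ 1041 ppm

Required forcing: ΔF = ΔT/λ = 4.4/0.93 = 4.7312 W/m².
Then ln(C/430) = ΔF/5.35 = 4.7312/5.35 = 0.88434.
So C = 430 × e^0.88434 = 430 × 2.42139 = 1041.20 ppm.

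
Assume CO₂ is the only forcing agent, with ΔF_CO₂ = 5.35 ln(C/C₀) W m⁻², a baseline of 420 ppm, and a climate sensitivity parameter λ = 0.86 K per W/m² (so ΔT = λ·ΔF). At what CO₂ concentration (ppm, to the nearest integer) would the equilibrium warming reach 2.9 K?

C ≈ 789 ppm

Required forcing: ΔF = ΔT/λ = 2.9/0.86 = 3.3721 W/m².
Then ln(C/420) = ΔF/5.35 = 3.3721/5.35 = 0.63030.
So C = 420 × e^0.63030 = 420 × 1.87817 = 788.83 ppm.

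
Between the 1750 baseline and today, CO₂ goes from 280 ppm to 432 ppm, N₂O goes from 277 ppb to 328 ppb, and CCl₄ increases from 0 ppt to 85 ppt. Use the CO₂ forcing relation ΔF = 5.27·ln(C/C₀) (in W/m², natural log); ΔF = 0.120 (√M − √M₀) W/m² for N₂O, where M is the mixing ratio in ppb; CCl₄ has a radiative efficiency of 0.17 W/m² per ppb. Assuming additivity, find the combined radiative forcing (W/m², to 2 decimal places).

CO₂: 5.27 × ln(432/280) = 5.27 × ln(1.54286) = 5.27 × 0.43364 = 2.2853 W/m².
N₂O: 0.120 × (√328 − √277) = 0.120 × (18.1108 − 16.6433) = 0.120 × 1.4675 = 0.1761 W/m².
CCl₄: Δ = 85 − 0 = 85 ppt = 0.085 ppb; ΔF = 0.17 × 0.085 = 0.0145 W/m².
Total ΔF = 2.2853 + 0.1761 + 0.0145 = 2.4759 W/m².

ΔF = 2.48 W/m²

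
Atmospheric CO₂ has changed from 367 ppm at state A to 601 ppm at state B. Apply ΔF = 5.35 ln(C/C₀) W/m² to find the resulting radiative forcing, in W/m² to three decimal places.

ΔF = 2.639 W/m²

CO₂: 5.35 × ln(601/367) = 5.35 × ln(1.63760) = 5.35 × 0.49323 = 2.6388 W/m².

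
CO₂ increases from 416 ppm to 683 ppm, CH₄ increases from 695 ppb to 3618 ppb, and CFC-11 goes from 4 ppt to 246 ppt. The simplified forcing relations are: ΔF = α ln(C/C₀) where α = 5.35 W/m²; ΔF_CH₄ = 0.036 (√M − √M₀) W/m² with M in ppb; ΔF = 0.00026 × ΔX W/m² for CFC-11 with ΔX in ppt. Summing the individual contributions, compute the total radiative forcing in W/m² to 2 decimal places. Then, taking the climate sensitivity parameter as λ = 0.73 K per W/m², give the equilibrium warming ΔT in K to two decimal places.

CO₂: 5.35 × ln(683/416) = 5.35 × ln(1.64183) = 5.35 × 0.49581 = 2.6526 W/m².
CH₄: 0.036 × (√3618 − √695) = 0.036 × (60.1498 − 26.3629) = 0.036 × 33.7869 = 1.2163 W/m².
CFC-11: ΔF = 0.00026 × (246 − 4) = 0.00026 × 242 = 0.0629 W/m².
Total ΔF = 2.6526 + 1.2163 + 0.0629 = 3.9318 W/m².
ΔT = λ ΔF = 0.73 × 3.93 = 2.8689 K.

ΔF = 3.93 W/m²; ΔT = 2.87 K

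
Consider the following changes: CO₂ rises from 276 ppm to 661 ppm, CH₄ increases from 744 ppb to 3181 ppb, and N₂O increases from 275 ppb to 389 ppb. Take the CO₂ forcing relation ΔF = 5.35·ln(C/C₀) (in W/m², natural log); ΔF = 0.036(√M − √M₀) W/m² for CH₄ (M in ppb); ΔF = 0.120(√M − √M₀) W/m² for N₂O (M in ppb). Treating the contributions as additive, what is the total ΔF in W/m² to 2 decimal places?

CO₂: 5.35 × ln(661/276) = 5.35 × ln(2.39493) = 5.35 × 0.87335 = 4.6724 W/m².
CH₄: 0.036 × (√3181 − √744) = 0.036 × (56.4004 − 27.2764) = 0.036 × 29.1240 = 1.0485 W/m².
N₂O: 0.120 × (√389 − √275) = 0.120 × (19.7231 − 16.5831) = 0.120 × 3.1400 = 0.3768 W/m².
Total ΔF = 4.6724 + 1.0485 + 0.3768 = 6.0977 W/m².

ΔF = 6.10 W/m²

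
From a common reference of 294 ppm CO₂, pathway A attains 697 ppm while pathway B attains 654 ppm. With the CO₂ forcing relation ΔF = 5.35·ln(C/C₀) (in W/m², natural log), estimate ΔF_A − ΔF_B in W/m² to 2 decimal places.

ΔF_A = 5.35 ln(697/294) = 5.35 × 0.86321 = 4.6182 W/m².
ΔF_B = 5.35 ln(654/294) = 5.35 × 0.79953 = 4.2775 W/m².
Difference: 4.6182 − 4.2775 = 0.3407 W/m².
(Equivalently, ΔF_A − ΔF_B = 5.35 ln(697/654) = 5.35 × 0.06368 = 0.3407 W/m².)

ΔF_A − ΔF_B = 0.34 W/m²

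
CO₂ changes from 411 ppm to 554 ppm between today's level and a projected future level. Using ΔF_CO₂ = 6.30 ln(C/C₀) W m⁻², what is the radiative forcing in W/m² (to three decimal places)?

CO₂ absorption bands are partially saturated, so forcing scales with the logarithm of the concentration ratio.
CO₂: 6.30 × ln(554/411) = 6.30 × ln(1.34793) = 6.30 × 0.29857 = 1.8810 W/m².

ΔF = 1.881 W/m²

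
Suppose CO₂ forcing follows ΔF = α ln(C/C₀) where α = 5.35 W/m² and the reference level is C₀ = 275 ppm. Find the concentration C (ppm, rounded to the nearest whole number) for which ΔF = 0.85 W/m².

C ≈ 322 ppm

Set 5.35 ln(C/275) = 0.85, so ln(C/275) = 0.85/5.35 = 0.15888.
Then C/275 = e^0.15888 = 1.17220, giving C = 275 × 1.17220 = 322.36 ppm.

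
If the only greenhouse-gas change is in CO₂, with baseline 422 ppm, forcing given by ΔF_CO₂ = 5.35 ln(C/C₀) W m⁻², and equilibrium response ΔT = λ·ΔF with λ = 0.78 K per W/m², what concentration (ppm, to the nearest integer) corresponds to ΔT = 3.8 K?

Required forcing: ΔF = ΔT/λ = 3.8/0.78 = 4.8718 W/m².
Then ln(C/422) = ΔF/5.35 = 4.8718/5.35 = 0.91062.
So C = 422 × e^0.91062 = 422 × 2.48586 = 1049.03 ppm.

C ≈ 1049 ppm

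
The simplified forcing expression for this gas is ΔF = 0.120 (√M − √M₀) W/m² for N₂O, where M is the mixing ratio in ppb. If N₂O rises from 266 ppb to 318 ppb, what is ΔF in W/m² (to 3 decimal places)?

ΔF = 0.183 W/m²

N₂O: 0.120 × (√318 − √266) = 0.120 × (17.8326 − 16.3095) = 0.120 × 1.5231 = 0.1828 W/m².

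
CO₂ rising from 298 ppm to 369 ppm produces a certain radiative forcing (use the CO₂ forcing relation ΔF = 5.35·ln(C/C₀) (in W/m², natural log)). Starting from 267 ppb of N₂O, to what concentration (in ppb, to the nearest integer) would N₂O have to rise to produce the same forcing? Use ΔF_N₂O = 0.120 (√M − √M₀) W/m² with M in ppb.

M ≈ 669 ppb

CO₂ forcing: 5.35 × ln(369/298) = 5.35 × 0.213703 = 1.14331 W/m².
Set 0.120(√M − √267) = 1.14331: √M = 1.14331/0.120 + √267 = 9.5276 + 16.3401 = 25.8677.
M = (25.8677)² = 669.14 ppb.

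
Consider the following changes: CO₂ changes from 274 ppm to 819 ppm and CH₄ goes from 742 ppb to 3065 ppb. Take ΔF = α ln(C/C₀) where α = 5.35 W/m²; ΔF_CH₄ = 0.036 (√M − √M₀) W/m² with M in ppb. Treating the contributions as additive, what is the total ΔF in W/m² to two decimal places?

ΔF = 6.87 W/m²

CO₂: 5.35 × ln(819/274) = 5.35 × ln(2.98905) = 5.35 × 1.09496 = 5.8580 W/m².
CH₄: 0.036 × (√3065 − √742) = 0.036 × (55.3624 − 27.2397) = 0.036 × 28.1227 = 1.0124 W/m².
Total ΔF = 5.8580 + 1.0124 = 6.8704 W/m².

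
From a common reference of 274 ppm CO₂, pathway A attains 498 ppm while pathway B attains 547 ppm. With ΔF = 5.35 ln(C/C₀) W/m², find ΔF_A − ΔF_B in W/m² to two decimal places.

ΔF_A − ΔF_B = -0.50 W/m²

ΔF_A = 5.35 ln(498/274) = 5.35 × 0.59747 = 3.1965 W/m².
ΔF_B = 5.35 ln(547/274) = 5.35 × 0.69132 = 3.6986 W/m².
Difference: 3.1965 − 3.6986 = -0.5021 W/m².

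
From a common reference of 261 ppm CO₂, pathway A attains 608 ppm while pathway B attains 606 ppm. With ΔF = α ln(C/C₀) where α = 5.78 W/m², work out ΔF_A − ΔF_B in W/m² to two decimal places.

ΔF_A = 5.78 ln(608/261) = 5.78 × 0.84565 = 4.8879 W/m².
ΔF_B = 5.78 ln(606/261) = 5.78 × 0.84236 = 4.8688 W/m².
Difference: 4.8879 − 4.8688 = 0.0191 W/m².

ΔF_A − ΔF_B = 0.02 W/m²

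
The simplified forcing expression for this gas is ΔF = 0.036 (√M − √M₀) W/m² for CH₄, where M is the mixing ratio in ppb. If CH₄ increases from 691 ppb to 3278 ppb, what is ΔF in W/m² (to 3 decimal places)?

CH₄: 0.036 × (√3278 − √691) = 0.036 × (57.2538 − 26.2869) = 0.036 × 30.9669 = 1.1148 W/m².

ΔF = 1.115 W/m²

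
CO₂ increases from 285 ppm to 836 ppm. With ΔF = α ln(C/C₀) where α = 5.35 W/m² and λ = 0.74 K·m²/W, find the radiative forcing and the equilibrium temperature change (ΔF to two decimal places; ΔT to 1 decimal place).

ΔF = 5.76 W/m²; ΔT = 4.3 K

CO₂: 5.35 × ln(836/285) = 5.35 × ln(2.93333) = 5.35 × 1.07614 = 5.7573 W/m².
ΔT = λ ΔF = 0.74 × 5.76 = 4.2624 K.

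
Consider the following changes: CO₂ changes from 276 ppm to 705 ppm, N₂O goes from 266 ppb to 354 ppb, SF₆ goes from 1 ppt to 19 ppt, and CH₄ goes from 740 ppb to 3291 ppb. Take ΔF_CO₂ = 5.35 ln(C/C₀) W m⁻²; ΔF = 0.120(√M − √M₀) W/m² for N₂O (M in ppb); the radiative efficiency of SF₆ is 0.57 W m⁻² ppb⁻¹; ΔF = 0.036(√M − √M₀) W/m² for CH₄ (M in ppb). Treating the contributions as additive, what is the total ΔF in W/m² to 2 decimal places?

CO₂: 5.35 × ln(705/276) = 5.35 × ln(2.55435) = 5.35 × 0.93780 = 5.0172 W/m².
N₂O: 0.120 × (√354 − √266) = 0.120 × (18.8149 − 16.3095) = 0.120 × 2.5054 = 0.3006 W/m².
SF₆: Δ = 19 − 1 = 18 ppt = 0.018 ppb; ΔF = 0.57 × 0.018 = 0.0103 W/m².
CH₄: 0.036 × (√3291 − √740) = 0.036 × (57.3672 − 27.2029) = 0.036 × 30.1643 = 1.0859 W/m².
Total ΔF = 5.0172 + 0.3006 + 0.0103 + 1.0859 = 6.4140 W/m².

ΔF = 6.41 W/m²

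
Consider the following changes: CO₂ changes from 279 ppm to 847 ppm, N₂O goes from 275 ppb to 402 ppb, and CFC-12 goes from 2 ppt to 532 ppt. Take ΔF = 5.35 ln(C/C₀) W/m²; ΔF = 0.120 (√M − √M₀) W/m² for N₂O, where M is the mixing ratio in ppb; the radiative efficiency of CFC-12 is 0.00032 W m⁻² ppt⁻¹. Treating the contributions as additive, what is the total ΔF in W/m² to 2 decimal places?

ΔF = 6.53 W/m²

CO₂: 5.35 × ln(847/279) = 5.35 × ln(3.03584) = 5.35 × 1.11049 = 5.9411 W/m².
N₂O: 0.120 × (√402 − √275) = 0.120 × (20.0499 − 16.5831) = 0.120 × 3.4668 = 0.4160 W/m².
CFC-12: ΔF = 0.00032 × (532 − 2) = 0.00032 × 530 = 0.1696 W/m².
Total ΔF = 5.9411 + 0.4160 + 0.1696 = 6.5267 W/m².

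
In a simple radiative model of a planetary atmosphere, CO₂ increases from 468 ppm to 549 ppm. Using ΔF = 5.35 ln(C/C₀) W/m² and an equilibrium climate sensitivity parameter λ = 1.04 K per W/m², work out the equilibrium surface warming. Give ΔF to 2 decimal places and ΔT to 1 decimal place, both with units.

CO₂: 5.35 × ln(549/468) = 5.35 × ln(1.17308) = 5.35 × 0.15963 = 0.8540 W/m².
ΔT = λ ΔF = 1.04 × 0.85 = 0.8840 K.

ΔF = 0.85 W/m²; ΔT = 0.9 K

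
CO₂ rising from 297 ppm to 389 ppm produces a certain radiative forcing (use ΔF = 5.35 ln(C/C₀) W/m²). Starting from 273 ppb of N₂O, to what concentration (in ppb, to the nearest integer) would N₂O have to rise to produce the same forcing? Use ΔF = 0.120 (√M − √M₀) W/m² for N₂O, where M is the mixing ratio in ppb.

M ≈ 815 ppb

CO₂ forcing: 5.35 × ln(389/297) = 5.35 × 0.269847 = 1.44368 W/m².
Set 0.120(√M − √273) = 1.44368: √M = 1.44368/0.120 + √273 = 12.0307 + 16.5227 = 28.5534.
M = (28.5534)² = 815.30 ppb.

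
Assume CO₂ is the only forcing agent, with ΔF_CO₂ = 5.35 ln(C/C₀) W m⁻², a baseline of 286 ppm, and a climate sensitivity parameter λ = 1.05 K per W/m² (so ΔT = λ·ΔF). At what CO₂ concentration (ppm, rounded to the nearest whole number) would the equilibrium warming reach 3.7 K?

Required forcing: ΔF = ΔT/λ = 3.7/1.05 = 3.5238 W/m².
Then ln(C/286) = ΔF/5.35 = 3.5238/5.35 = 0.65865.
So C = 286 × e^0.65865 = 286 × 1.93218 = 552.60 ppm.

C ≈ 553 ppm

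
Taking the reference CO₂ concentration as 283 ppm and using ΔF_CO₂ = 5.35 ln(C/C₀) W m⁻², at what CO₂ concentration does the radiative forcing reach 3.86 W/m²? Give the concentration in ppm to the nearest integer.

Set 5.35 ln(C/283) = 3.86, so ln(C/283) = 3.86/5.35 = 0.72150.
Then C/283 = e^0.72150 = 2.05752, giving C = 283 × 2.05752 = 582.28 ppm.

C ≈ 582 ppm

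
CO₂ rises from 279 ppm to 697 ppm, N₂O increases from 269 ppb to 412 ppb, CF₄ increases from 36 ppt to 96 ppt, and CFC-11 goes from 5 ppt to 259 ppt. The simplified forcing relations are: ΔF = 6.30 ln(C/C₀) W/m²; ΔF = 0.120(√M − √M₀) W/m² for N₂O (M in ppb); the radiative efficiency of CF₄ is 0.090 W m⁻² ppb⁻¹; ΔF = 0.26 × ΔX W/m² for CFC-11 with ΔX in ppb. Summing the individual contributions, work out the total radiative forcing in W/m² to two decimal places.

CO₂: 6.30 × ln(697/279) = 6.30 × ln(2.49821) = 6.30 × 0.91557 = 5.7681 W/m².
N₂O: 0.120 × (√412 − √269) = 0.120 × (20.2978 − 16.4012) = 0.120 × 3.8966 = 0.4676 W/m².
CF₄: Δ = 96 − 36 = 60 ppt = 0.060 ppb; ΔF = 0.090 × 0.060 = 0.0054 W/m².
CFC-11: Δ = 259 − 5 = 254 ppt = 0.254 ppb; ΔF = 0.26 × 0.254 = 0.0660 W/m².
Total ΔF = 5.7681 + 0.4676 + 0.0054 + 0.0660 = 6.3071 W/m².

ΔF = 6.31 W/m²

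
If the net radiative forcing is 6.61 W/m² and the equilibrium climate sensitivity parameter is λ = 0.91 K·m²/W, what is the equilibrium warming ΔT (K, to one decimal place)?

ΔT = λ ΔF = 0.91 × 6.61 = 6.0151 K.

ΔT = 6.0 K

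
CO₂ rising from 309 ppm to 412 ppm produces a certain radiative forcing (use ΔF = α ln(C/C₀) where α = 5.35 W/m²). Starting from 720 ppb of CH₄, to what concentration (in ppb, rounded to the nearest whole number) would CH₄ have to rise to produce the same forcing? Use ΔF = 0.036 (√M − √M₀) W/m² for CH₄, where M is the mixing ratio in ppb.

CO₂ forcing: 5.35 × ln(412/309) = 5.35 × 0.287682 = 1.53910 W/m².
Set 0.036(√M − √720) = 1.53910: √M = 1.53910/0.036 + √720 = 42.7528 + 26.8328 = 69.5856.
M = (69.5856)² = 4842.16 ppb.

M ≈ 4842 ppb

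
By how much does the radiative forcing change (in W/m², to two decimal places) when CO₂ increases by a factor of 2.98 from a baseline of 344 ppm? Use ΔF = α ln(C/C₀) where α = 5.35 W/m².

ΔF = 5.35 × ln(2.98) = 5.35 × 1.09192 = 5.8418 W/m².

ΔF = 5.84 W/m²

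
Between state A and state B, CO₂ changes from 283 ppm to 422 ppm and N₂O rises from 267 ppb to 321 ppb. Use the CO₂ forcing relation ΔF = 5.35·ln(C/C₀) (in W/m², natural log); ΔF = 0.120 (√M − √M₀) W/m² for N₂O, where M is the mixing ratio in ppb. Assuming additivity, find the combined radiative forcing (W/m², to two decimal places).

CO₂: 5.35 × ln(422/283) = 5.35 × ln(1.49117) = 5.35 × 0.39956 = 2.1376 W/m².
N₂O: 0.120 × (√321 − √267) = 0.120 × (17.9165 − 16.3401) = 0.120 × 1.5764 = 0.1892 W/m².
Total ΔF = 2.1376 + 0.1892 = 2.3268 W/m².

ΔF = 2.33 W/m²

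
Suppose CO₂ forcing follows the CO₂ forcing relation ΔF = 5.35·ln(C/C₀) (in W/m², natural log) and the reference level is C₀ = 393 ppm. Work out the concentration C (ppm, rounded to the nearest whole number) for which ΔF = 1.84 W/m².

C ≈ 554 ppm

Set 5.35 ln(C/393) = 1.84, so ln(C/393) = 1.84/5.35 = 0.34393.
Then C/393 = e^0.34393 = 1.41048, giving C = 393 × 1.41048 = 554.32 ppm.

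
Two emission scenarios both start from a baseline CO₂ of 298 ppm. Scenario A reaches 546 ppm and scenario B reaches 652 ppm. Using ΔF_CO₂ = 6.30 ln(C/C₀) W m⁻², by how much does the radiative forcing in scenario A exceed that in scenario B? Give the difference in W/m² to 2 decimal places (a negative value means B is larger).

ΔF_A = 6.30 ln(546/298) = 6.30 × 0.60553 = 3.8148 W/m².
ΔF_B = 6.30 ln(652/298) = 6.30 × 0.78295 = 4.9326 W/m².
Difference: 3.8148 − 4.9326 = -1.1178 W/m².

ΔF_A − ΔF_B = -1.12 W/m²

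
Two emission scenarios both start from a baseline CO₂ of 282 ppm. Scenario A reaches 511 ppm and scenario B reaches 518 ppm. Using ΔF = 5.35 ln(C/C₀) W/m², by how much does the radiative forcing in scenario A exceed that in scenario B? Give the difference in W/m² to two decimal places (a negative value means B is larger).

ΔF_A − ΔF_B = -0.07 W/m²

ΔF_A = 5.35 ln(511/282) = 5.35 × 0.59446 = 3.1804 W/m².
ΔF_B = 5.35 ln(518/282) = 5.35 × 0.60807 = 3.2532 W/m².
Difference: 3.1804 − 3.2532 = -0.0728 W/m².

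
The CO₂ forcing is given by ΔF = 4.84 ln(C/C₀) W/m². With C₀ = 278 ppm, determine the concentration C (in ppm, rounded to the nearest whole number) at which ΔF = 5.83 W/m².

Set 4.84 ln(C/278) = 5.83, so ln(C/278) = 5.83/4.84 = 1.20455.
Then C/278 = e^1.20455 = 3.33526, giving C = 278 × 3.33526 = 927.20 ppm.

C ≈ 927 ppm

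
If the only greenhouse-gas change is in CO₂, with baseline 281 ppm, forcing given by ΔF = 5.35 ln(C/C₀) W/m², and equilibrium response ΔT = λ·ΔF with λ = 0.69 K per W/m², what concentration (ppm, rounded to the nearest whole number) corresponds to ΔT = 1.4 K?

Required forcing: ΔF = ΔT/λ = 1.4/0.69 = 2.0290 W/m².
Then ln(C/281) = ΔF/5.35 = 2.0290/5.35 = 0.37925.
So C = 281 × e^0.37925 = 281 × 1.46119 = 410.59 ppm.

C ≈ 411 ppm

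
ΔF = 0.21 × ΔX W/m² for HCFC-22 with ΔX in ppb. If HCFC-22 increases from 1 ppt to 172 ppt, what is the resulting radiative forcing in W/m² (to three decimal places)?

ΔF = 0.036 W/m²

HCFC-22: Δ = 172 − 1 = 171 ppt = 0.171 ppb; ΔF = 0.21 × 0.171 = 0.0359 W/m².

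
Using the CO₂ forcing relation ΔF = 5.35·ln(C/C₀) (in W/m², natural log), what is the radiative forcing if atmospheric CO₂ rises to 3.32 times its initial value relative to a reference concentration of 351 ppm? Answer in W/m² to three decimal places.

ΔF = 5.35 × ln(3.32) = 5.35 × 1.19996 = 6.4198 W/m².

ΔF = 6.420 W/m²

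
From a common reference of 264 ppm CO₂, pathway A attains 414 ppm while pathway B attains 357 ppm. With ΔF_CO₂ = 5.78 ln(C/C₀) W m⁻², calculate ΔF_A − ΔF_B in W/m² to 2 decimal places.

ΔF_A − ΔF_B = 0.86 W/m²

ΔF_A = 5.78 ln(414/264) = 5.78 × 0.44992 = 2.6005 W/m².
ΔF_B = 5.78 ln(357/264) = 5.78 × 0.30179 = 1.7443 W/m².
Difference: 2.6005 − 1.7443 = 0.8562 W/m².
(Equivalently, ΔF_A − ΔF_B = 5.78 ln(414/357) = 5.78 × 0.14813 = 0.8562 W/m².)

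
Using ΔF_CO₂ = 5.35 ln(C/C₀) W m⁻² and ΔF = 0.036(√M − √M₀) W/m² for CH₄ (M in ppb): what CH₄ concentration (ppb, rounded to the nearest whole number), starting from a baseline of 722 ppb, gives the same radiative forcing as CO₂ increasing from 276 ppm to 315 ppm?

CO₂ forcing: 5.35 × ln(315/276) = 5.35 × 0.132172 = 0.70712 W/m².
Set 0.036(√M − √722) = 0.70712: √M = 0.70712/0.036 + √722 = 19.6422 + 26.8701 = 46.5123.
M = (46.5123)² = 2163.39 ppb.

M ≈ 2163 ppb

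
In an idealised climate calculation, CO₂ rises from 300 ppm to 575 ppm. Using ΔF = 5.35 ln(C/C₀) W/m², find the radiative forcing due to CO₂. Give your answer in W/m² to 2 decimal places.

ΔF = 3.48 W/m²

CO₂: 5.35 × ln(575/300) = 5.35 × ln(1.91667) = 5.35 × 0.65059 = 3.4807 W/m².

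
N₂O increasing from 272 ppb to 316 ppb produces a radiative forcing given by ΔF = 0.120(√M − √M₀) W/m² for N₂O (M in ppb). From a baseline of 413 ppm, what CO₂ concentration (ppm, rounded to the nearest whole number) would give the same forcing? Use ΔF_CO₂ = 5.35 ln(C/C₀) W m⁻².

N₂O forcing: 0.120 × (√316 − √272) = 0.120 × (17.7764 − 16.4924) = 0.120 × 1.2840 = 0.15408 W/m².
Set 5.35 ln(C/413) = 0.15408: ln(C/413) = 0.15408/5.35 = 0.02880, so C = 413 × e^0.02880 = 413 × 1.02922 = 425.07 ppm.

C ≈ 425 ppm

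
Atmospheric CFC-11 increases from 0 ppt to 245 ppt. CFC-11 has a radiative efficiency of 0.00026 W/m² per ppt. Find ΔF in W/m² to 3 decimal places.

CFC-11: ΔF = 0.00026 × (245 − 0) = 0.00026 × 245 = 0.0637 W/m².

ΔF = 0.064 W/m²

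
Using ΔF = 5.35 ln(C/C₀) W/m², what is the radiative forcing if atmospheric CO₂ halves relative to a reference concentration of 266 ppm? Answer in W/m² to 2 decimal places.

Because the forcing depends only on the ratio C/C₀, the initial concentration does not enter.
ΔF = 5.35 × ln(0.5) = 5.35 × -0.69315 = -3.7084 W/m².

ΔF = -3.71 W/m²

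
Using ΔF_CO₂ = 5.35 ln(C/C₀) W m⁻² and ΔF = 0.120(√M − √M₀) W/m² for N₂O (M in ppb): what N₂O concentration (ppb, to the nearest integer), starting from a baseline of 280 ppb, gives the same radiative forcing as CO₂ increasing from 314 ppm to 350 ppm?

M ≈ 465 ppb

CO₂ forcing: 5.35 × ln(350/314) = 5.35 × 0.108540 = 0.58069 W/m².
Set 0.120(√M − √280) = 0.58069: √M = 0.58069/0.120 + √280 = 4.8391 + 16.7332 = 21.5723.
M = (21.5723)² = 465.36 ppb.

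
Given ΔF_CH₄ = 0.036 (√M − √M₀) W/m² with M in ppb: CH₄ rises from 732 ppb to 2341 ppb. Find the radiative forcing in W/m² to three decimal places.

CH₄: 0.036 × (√2341 − √732) = 0.036 × (48.3839 − 27.0555) = 0.036 × 21.3284 = 0.7678 W/m².

ΔF = 0.768 W/m²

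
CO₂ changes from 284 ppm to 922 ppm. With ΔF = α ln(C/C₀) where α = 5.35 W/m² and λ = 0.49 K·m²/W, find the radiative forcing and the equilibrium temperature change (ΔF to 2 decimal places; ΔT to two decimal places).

CO₂: 5.35 × ln(922/284) = 5.35 × ln(3.24648) = 5.35 × 1.17757 = 6.3000 W/m².
ΔT = λ ΔF = 0.49 × 6.30 = 3.0870 K.

ΔF = 6.30 W/m²; ΔT = 3.09 K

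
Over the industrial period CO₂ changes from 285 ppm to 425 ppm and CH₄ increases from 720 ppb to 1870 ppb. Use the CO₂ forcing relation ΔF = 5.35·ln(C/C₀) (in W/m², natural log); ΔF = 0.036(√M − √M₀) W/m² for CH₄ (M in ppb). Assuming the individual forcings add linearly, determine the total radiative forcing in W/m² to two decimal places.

ΔF = 2.73 W/m²

CO₂: 5.35 × ln(425/285) = 5.35 × ln(1.49123) = 5.35 × 0.39960 = 2.1379 W/m².
CH₄: 0.036 × (√1870 − √720) = 0.036 × (43.2435 − 26.8328) = 0.036 × 16.4107 = 0.5908 W/m².
Total ΔF = 2.1379 + 0.5908 = 2.7287 W/m².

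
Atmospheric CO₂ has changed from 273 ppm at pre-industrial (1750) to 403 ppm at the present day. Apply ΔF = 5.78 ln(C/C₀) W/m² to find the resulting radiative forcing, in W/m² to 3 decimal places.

ΔF = 2.251 W/m²

CO₂: 5.78 × ln(403/273) = 5.78 × ln(1.47619) = 5.78 × 0.38946 = 2.2511 W/m².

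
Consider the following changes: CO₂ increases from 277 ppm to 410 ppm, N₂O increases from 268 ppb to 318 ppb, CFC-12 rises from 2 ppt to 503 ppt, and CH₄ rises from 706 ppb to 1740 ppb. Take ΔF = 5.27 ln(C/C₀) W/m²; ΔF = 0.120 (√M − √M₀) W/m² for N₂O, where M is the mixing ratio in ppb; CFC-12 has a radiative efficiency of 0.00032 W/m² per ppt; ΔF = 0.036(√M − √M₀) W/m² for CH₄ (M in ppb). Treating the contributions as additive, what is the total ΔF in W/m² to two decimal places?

ΔF = 2.95 W/m²

CO₂: 5.27 × ln(410/277) = 5.27 × ln(1.48014) = 5.27 × 0.39214 = 2.0666 W/m².
N₂O: 0.120 × (√318 − √268) = 0.120 × (17.8326 − 16.3707) = 0.120 × 1.4619 = 0.1754 W/m².
CFC-12: ΔF = 0.00032 × (503 − 2) = 0.00032 × 501 = 0.1603 W/m².
CH₄: 0.036 × (√1740 − √706) = 0.036 × (41.7133 − 26.5707) = 0.036 × 15.1426 = 0.5451 W/m².
Total ΔF = 2.0666 + 0.1754 + 0.1603 + 0.5451 = 2.9474 W/m².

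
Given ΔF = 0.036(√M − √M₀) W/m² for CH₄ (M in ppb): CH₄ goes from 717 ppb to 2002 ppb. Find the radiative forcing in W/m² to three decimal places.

CH₄: 0.036 × (√2002 − √717) = 0.036 × (44.7437 − 26.7769) = 0.036 × 17.9668 = 0.6468 W/m².

ΔF = 0.647 W/m²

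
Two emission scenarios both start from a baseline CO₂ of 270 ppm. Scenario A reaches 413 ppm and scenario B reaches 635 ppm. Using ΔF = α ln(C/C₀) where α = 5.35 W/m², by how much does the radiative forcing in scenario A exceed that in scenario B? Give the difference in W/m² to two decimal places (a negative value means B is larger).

ΔF_A = 5.35 ln(413/270) = 5.35 × 0.42503 = 2.2739 W/m².
ΔF_B = 5.35 ln(635/270) = 5.35 × 0.85520 = 4.5753 W/m².
Difference: 2.2739 − 4.5753 = -2.3014 W/m².

ΔF_A − ΔF_B = -2.30 W/m²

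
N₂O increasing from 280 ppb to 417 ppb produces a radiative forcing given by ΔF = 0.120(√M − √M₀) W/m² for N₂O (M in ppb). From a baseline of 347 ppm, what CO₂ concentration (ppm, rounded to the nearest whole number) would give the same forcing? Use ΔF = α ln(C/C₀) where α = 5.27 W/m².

N₂O forcing: 0.120 × (√417 − √280) = 0.120 × (20.4206 − 16.7332) = 0.120 × 3.6874 = 0.44249 W/m².
Set 5.27 ln(C/347) = 0.44249: ln(C/347) = 0.44249/5.27 = 0.08396, so C = 347 × e^0.08396 = 347 × 1.08759 = 377.39 ppm.

C ≈ 377 ppm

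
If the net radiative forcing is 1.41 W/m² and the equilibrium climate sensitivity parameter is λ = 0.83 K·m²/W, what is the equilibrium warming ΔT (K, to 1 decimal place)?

ΔT = 1.2 K

ΔT = λ ΔF = 0.83 × 1.41 = 1.1703 K.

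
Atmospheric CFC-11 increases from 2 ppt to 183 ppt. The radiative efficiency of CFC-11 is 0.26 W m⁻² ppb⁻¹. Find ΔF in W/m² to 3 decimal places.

CFC-11: Δ = 183 − 2 = 181 ppt = 0.181 ppb; ΔF = 0.26 × 0.181 = 0.0471 W/m².

ΔF = 0.047 W/m²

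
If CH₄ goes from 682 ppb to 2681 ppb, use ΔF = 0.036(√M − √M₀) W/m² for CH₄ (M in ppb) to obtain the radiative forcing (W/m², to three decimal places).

CH₄: 0.036 × (√2681 − √682) = 0.036 × (51.7784 − 26.1151) = 0.036 × 25.6633 = 0.9239 W/m².

ΔF = 0.924 W/m²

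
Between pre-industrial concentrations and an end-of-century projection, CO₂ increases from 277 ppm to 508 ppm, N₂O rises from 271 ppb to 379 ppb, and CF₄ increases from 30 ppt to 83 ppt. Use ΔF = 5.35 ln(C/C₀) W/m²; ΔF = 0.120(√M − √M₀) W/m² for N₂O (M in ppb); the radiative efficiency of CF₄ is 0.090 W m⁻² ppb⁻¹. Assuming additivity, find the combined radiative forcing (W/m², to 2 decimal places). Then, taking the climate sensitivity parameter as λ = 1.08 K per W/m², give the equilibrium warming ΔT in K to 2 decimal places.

ΔF = 3.61 W/m²; ΔT = 3.90 K

CO₂: 5.35 × ln(508/277) = 5.35 × ln(1.83394) = 5.35 × 0.60647 = 3.2446 W/m².
N₂O: 0.120 × (√379 − √271) = 0.120 × (19.4679 − 16.4621) = 0.120 × 3.0058 = 0.3607 W/m².
CF₄: Δ = 83 − 30 = 53 ppt = 0.053 ppb; ΔF = 0.090 × 0.053 = 0.0048 W/m².
Total ΔF = 3.2446 + 0.3607 + 0.0048 = 3.6101 W/m².
ΔT = λ ΔF = 1.08 × 3.61 = 3.8988 K.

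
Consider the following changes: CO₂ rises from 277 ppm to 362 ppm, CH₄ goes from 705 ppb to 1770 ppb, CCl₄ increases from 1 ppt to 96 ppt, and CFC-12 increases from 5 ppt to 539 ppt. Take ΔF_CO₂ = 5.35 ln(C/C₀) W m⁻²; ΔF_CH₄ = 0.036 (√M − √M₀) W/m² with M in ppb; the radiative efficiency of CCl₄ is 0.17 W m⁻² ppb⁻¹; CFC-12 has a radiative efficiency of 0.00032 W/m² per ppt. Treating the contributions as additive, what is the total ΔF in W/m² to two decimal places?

ΔF = 2.18 W/m²

CO₂: 5.35 × ln(362/277) = 5.35 × ln(1.30686) = 5.35 × 0.26763 = 1.4318 W/m².
CH₄: 0.036 × (√1770 − √705) = 0.036 × (42.0714 − 26.5518) = 0.036 × 15.5196 = 0.5587 W/m².
CCl₄: Δ = 96 − 1 = 95 ppt = 0.095 ppb; ΔF = 0.17 × 0.095 = 0.0162 W/m².
CFC-12: ΔF = 0.00032 × (539 − 5) = 0.00032 × 534 = 0.1709 W/m².
Total ΔF = 1.4318 + 0.5587 + 0.0162 + 0.1709 = 2.1776 W/m².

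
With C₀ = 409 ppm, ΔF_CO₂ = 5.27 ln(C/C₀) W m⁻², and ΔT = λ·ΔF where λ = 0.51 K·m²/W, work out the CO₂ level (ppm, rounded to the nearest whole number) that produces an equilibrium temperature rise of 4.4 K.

C ≈ 2102 ppm

Required forcing: ΔF = ΔT/λ = 4.4/0.51 = 8.6275 W/m².
Then ln(C/409) = ΔF/5.27 = 8.6275/5.27 = 1.63710.
So C = 409 × e^1.63710 = 409 × 5.14024 = 2102.36 ppm.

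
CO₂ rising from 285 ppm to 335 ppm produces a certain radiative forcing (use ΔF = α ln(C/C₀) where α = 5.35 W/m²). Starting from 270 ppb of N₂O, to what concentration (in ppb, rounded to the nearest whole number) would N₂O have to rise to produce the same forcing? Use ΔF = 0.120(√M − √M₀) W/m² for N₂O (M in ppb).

M ≈ 559 ppb

CO₂ forcing: 5.35 × ln(335/285) = 5.35 × 0.161641 = 0.86478 W/m².
Set 0.120(√M − √270) = 0.86478: √M = 0.86478/0.120 + √270 = 7.2065 + 16.4317 = 23.6382.
M = (23.6382)² = 558.76 ppb.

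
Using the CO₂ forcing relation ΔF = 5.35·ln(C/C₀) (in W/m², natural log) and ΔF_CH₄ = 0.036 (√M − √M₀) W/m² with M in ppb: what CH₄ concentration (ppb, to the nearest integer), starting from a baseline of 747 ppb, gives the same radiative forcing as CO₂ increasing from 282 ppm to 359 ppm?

CO₂ forcing: 5.35 × ln(359/282) = 5.35 × 0.241415 = 1.29157 W/m².
Set 0.036(√M − √747) = 1.29157: √M = 1.29157/0.036 + √747 = 35.8769 + 27.3313 = 63.2082.
M = (63.2082)² = 3995.28 ppb.

M ≈ 3995 ppb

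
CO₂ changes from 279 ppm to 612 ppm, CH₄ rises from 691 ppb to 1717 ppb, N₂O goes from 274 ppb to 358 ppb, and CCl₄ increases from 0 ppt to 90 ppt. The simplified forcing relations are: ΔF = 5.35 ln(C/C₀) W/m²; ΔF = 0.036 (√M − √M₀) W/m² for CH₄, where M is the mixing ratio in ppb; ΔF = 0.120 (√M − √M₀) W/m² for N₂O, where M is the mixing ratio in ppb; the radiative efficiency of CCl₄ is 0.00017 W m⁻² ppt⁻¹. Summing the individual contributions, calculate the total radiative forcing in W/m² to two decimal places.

ΔF = 5.05 W/m²

CO₂: 5.35 × ln(612/279) = 5.35 × ln(2.19355) = 5.35 × 0.78552 = 4.2025 W/m².
CH₄: 0.036 × (√1717 − √691) = 0.036 × (41.4367 − 26.2869) = 0.036 × 15.1498 = 0.5454 W/m².
N₂O: 0.120 × (√358 − √274) = 0.120 × (18.9209 − 16.5529) = 0.120 × 2.3680 = 0.2842 W/m².
CCl₄: ΔF = 0.00017 × (90 − 0) = 0.00017 × 90 = 0.0153 W/m².
Total ΔF = 4.2025 + 0.5454 + 0.2842 + 0.0153 = 5.0474 W/m².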